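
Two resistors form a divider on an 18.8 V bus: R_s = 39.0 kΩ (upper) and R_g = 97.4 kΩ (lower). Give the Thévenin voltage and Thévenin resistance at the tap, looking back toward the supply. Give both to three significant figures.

V_th = 13.4 V, R_th = 27.8 kΩ

V_th is the open-circuit tap voltage: 18.8 × 97.4/(39.0 + 97.4) = 13.4 V.
With the supply zeroed, R_s and R_g appear in parallel from the tap: R_th = R_s‖R_g = (39.0 × 97.4)/136.4 = 27.8 kΩ.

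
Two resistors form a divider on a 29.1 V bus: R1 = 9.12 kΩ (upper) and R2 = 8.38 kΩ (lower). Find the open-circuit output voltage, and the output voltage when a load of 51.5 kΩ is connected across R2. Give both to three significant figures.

Unloaded: 13.9 V; loaded: 12.8 V

Open-circuit: V = 29.1 × 8.38/(9.12 + 8.38) = 13.9 V.
With the load, R2 becomes R2‖R_L = 7.207 kΩ, so V = 29.1 × 7.207/16.33 = 12.8 V.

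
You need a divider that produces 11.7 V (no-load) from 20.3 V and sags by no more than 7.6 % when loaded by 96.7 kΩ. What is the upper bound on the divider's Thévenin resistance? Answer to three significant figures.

Loading drop = R_th/(R_th + R_L) ≤ 0.0760, so R_th ≤ R_L · ε/(1−ε) = 96.7 kΩ × 0.0760/0.9240 = 7.95 kΩ.

R_th ≤ 7.95 kΩ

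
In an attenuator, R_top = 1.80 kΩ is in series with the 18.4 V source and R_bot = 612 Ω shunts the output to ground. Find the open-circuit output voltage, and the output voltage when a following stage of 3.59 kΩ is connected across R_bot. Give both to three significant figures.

Open-circuit: V = 18.4 × 612/(1800 + 612) = 4.67 V.
With the load, R_bot becomes R_bot‖R_L = 522.9 Ω, so V = 18.4 × 522.9/2323 = 4.14 V.

Unloaded: 4.67 V; loaded: 4.14 V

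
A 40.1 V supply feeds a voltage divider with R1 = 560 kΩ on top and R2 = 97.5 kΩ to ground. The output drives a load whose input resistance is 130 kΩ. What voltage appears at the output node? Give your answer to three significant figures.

V_out ≈ 3.63 V

The load sits in parallel with R2: R2‖R_L = (97.5 × 130) / (97.5 + 130) = 55.71 kΩ.
V_out = 40.1 × 55.71 / (560 + 55.71) = 40.1 × 55.71/615.7 = 3.63 V.
(Unloaded it would have been 5.95 V.)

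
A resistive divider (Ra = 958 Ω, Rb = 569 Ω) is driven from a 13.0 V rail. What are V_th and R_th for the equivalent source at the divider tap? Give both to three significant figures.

V_th is the open-circuit tap voltage: 13.0 × 569/(958 + 569) = 4.84 V.
With the supply zeroed, Ra and Rb appear in parallel from the tap: R_th = Ra‖Rb = (958 × 569)/1527 = 357 Ω.

V_th = 4.84 V, R_th = 357 Ω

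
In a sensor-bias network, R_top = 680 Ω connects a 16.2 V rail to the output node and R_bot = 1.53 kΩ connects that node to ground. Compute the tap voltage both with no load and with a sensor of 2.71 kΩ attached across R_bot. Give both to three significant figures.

Unloaded: 11.2 V; loaded: 9.56 V

Open-circuit: V = 16.2 × 1530/(680 + 1530) = 11.2 V.
With the load, R_bot becomes R_bot‖R_L = 977.9 Ω, so V = 16.2 × 977.9/1658 = 9.56 V.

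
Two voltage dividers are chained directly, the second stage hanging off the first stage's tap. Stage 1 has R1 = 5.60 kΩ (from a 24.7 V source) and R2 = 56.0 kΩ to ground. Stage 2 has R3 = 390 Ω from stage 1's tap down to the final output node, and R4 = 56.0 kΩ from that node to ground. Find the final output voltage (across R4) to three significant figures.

Stage 2 presents R3+R4 = 56390 Ω as a load on stage 1's tap.
Stage 1's lower leg becomes R2‖(R3+R4) = 28100 Ω, so V_mid = 24.7 × 28100/33700 = 20.60 V.
Stage 2 is itself unloaded: V_out = V_mid × R4/(R3+R4) = 20.60 × 56000/56390 = 20.5 V.

V_out ≈ 20.5 V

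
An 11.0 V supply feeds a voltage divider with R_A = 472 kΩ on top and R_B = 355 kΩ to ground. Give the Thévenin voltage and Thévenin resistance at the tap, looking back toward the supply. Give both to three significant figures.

V_th = 4.72 V, R_th = 203 kΩ

V_th is the open-circuit tap voltage: 11.0 × 355/(472 + 355) = 4.72 V.
With the supply zeroed, R_A and R_B appear in parallel from the tap: R_th = R_A‖R_B = (472 × 355)/827.0 = 203 kΩ.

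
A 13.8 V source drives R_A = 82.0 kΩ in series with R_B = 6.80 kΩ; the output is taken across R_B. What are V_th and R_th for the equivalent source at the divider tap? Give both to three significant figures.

V_th is the open-circuit tap voltage: 13.8 × 6.80/(82.0 + 6.80) = 1.06 V.
With the supply zeroed, R_A and R_B appear in parallel from the tap: R_th = R_A‖R_B = (82.0 × 6.80)/88.80 = 6.28 kΩ.

V_th = 1.06 V, R_th = 6.28 kΩ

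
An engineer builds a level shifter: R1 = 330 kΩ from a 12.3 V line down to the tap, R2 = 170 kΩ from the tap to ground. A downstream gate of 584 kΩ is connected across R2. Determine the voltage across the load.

V_out ≈ 3.51 V

The load sits in parallel with R2: R2‖R_L = (170 × 584) / (170 + 584) = 131.7 kΩ.
V_out = 12.3 × 131.7 / (330 + 131.7) = 12.3 × 131.7/461.7 = 3.51 V.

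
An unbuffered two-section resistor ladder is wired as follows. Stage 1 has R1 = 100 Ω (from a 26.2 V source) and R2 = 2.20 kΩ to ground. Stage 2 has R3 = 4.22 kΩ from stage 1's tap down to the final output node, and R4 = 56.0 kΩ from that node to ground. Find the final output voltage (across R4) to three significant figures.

V_out ≈ 23.3 V

Stage 2 presents R3+R4 = 60220 Ω as a load on stage 1's tap.
Stage 1's lower leg becomes R2‖(R3+R4) = 2122 Ω, so V_mid = 26.2 × 2122/2222 = 25.02 V.
Stage 2 is itself unloaded: V_out = V_mid × R4/(R3+R4) = 25.02 × 56000/60220 = 23.3 V.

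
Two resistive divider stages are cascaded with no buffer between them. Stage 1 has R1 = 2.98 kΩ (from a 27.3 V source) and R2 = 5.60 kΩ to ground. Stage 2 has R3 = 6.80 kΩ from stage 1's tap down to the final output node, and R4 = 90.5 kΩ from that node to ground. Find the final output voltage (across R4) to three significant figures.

Stage 2 presents R3+R4 = 97.30 kΩ as a load on stage 1's tap.
Stage 1's lower leg becomes R2‖(R3+R4) = 5.295 kΩ, so V_mid = 27.3 × 5.295/8.275 = 17.47 V.
Stage 2 is itself unloaded: V_out = V_mid × R4/(R3+R4) = 17.47 × 90.5/97.30 = 16.2 V.

V_out ≈ 16.2 V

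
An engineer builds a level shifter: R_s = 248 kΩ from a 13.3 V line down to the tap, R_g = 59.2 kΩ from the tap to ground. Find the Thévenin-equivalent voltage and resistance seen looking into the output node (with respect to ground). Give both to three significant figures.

V_th = 2.56 V, R_th = 47.8 kΩ

V_th is the open-circuit tap voltage: 13.3 × 59.2/(248 + 59.2) = 2.56 V.
With the supply zeroed, R_s and R_g appear in parallel from the tap: R_th = R_s‖R_g = (248 × 59.2)/307.2 = 47.8 kΩ.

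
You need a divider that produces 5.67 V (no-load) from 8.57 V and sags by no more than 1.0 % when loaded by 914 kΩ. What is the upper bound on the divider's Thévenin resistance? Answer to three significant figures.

R_th ≤ 9.23 kΩ

Loading drop = R_th/(R_th + R_L) ≤ 0.0100, so R_th ≤ R_L · ε/(1−ε) = 914 kΩ × 0.0100/0.9900 = 9.23 kΩ.
(Any R1, R2 with R2/(R1+R2) = 0.662 and R1‖R2 ≤ 9.23 kΩ will meet the spec.)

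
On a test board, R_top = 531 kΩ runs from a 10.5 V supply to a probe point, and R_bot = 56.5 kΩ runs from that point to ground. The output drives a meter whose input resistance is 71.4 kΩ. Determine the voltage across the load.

V_out ≈ 0.589 V

The load sits in parallel with R_bot: R_bot‖R_L = (56.5 × 71.4) / (56.5 + 71.4) = 31.54 kΩ.
V_out = 10.5 × 31.54 / (531 + 31.54) = 10.5 × 31.54/562.5 = 0.589 V.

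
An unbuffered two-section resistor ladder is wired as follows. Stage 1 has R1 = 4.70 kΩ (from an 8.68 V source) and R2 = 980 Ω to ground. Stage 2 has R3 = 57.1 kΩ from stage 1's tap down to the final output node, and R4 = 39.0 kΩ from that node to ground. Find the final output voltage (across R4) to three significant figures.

V_out ≈ 0.603 V

Stage 2 presents R3+R4 = 96100 Ω as a load on stage 1's tap.
Stage 1's lower leg becomes R2‖(R3+R4) = 970.1 Ω, so V_mid = 8.68 × 970.1/5670 = 1.485 V.
Stage 2 is itself unloaded: V_out = V_mid × R4/(R3+R4) = 1.485 × 39000/96100 = 0.603 V.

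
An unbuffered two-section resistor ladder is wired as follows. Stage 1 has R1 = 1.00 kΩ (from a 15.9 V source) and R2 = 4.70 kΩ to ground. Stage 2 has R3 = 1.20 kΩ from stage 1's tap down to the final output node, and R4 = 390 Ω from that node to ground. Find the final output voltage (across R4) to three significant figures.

V_out ≈ 2.12 V

Stage 2 presents R3+R4 = 1590 Ω as a load on stage 1's tap.
Stage 1's lower leg becomes R2‖(R3+R4) = 1188 Ω, so V_mid = 15.9 × 1188/2188 = 8.633 V.
Stage 2 is itself unloaded: V_out = V_mid × R4/(R3+R4) = 8.633 × 390/1590 = 2.12 V.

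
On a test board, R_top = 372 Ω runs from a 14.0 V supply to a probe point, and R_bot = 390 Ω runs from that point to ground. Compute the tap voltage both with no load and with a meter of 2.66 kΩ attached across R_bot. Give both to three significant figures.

Open-circuit: V = 14.0 × 390/(372 + 390) = 7.17 V.
With the load, R_bot becomes R_bot‖R_L = 340.1 Ω, so V = 14.0 × 340.1/712.1 = 6.69 V.

Unloaded: 7.17 V; loaded: 6.69 V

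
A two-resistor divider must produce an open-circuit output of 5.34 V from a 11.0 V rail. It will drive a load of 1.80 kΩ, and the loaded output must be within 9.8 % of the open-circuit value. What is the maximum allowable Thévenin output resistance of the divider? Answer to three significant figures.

Loading drop = R_th/(R_th + R_L) ≤ 0.0980, so R_th ≤ R_L · ε/(1−ε) = 1.80 kΩ × 0.0980/0.9020 = 196 Ω.

R_th ≤ 196 Ω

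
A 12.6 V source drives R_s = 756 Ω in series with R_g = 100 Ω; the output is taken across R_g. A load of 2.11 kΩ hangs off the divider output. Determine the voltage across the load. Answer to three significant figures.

The load sits in parallel with R_g: R_g‖R_L = (100 × 2110) / (100 + 2110) = 95.48 Ω.
V_out = 12.6 × 95.48 / (756 + 95.48) = 12.6 × 95.48/851.5 = 1.41 V.
(Unloaded it would have been 1.47 V.)

V_out ≈ 1.41 V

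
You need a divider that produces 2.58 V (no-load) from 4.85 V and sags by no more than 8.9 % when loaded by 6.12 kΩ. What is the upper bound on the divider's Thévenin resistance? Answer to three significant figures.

Loading drop = R_th/(R_th + R_L) ≤ 0.0890, so R_th ≤ R_L · ε/(1−ε) = 6.12 kΩ × 0.0890/0.9110 = 598 Ω.

R_th ≤ 598 Ω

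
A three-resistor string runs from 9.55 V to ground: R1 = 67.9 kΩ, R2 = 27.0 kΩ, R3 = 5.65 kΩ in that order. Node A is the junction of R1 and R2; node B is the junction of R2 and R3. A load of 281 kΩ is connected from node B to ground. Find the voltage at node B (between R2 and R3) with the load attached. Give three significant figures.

V ≈ 0.527 V

At node B, R3 is in parallel with the load: R3‖R_L = 5.539 kΩ.
Below node A the resistance is R2 + (R3‖R_L) = 32.54 kΩ, so V_A = 9.55 × 32.54/100.4 = 3.094 V.
Then V_B = V_A × (R3‖R_L)/(R2 + R3‖R_L) = 3.094 × 5.539/32.54 = 0.527 V.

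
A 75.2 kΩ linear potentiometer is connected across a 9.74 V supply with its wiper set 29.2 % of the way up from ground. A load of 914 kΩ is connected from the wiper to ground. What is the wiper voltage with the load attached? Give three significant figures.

V ≈ 2.80 V

The wiper splits the pot into (1−α)R = 53.24 kΩ above and αR = 21.96 kΩ below.
Lower section ‖ load = 21.44 kΩ.
V_wiper = 9.74 × 21.44/(53.24 + 21.44) = 2.80 V.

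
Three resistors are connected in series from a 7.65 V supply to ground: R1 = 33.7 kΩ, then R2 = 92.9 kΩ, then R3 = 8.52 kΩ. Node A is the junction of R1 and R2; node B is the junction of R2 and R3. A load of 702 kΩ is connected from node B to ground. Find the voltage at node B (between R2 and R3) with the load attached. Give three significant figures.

V ≈ 0.477 V

At node B, R3 is in parallel with the load: R3‖R_L = 8.418 kΩ.
Below node A the resistance is R2 + (R3‖R_L) = 101.3 kΩ, so V_A = 7.65 × 101.3/135.0 = 5.741 V.
Then V_B = V_A × (R3‖R_L)/(R2 + R3‖R_L) = 5.741 × 8.418/101.3 = 0.477 V.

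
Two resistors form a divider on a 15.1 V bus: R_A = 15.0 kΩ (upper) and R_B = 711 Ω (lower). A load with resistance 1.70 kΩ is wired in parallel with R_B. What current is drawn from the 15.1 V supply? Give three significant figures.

I ≈ 0.974 mA

R_B‖R_L = 501.3 Ω, so the source sees R_A + R_B‖R_L = 15500 Ω.
I = 15.1 V / 15500 Ω = 0.974 mA.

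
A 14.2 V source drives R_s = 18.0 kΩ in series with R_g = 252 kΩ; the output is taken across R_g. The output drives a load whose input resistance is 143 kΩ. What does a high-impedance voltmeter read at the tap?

V_out ≈ 11.9 V

The load sits in parallel with R_g: R_g‖R_L = (252 × 143) / (252 + 143) = 91.23 kΩ.
V_out = 14.2 × 91.23 / (18.0 + 91.23) = 14.2 × 91.23/109.2 = 11.9 V.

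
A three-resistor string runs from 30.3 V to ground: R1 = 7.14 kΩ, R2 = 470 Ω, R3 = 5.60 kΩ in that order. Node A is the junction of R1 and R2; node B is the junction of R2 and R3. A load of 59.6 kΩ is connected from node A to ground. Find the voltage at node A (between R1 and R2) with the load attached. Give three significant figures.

V ≈ 13.2 V

Below node A the series string R2+R3 = 6070 Ω sits in parallel with the 59600 Ω load: 5509 Ω.
V_A = 30.3 × 5509/(7140 + 5509) = 13.2 V.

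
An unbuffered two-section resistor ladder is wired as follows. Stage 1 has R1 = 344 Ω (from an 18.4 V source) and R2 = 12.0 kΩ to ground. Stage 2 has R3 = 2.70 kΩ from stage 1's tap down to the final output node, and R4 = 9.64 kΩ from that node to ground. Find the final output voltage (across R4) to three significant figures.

V_out ≈ 13.6 V

Stage 2 presents R3+R4 = 12340 Ω as a load on stage 1's tap.
Stage 1's lower leg becomes R2‖(R3+R4) = 6084 Ω, so V_mid = 18.4 × 6084/6428 = 17.42 V.
Stage 2 is itself unloaded: V_out = V_mid × R4/(R3+R4) = 17.42 × 9640/12340 = 13.6 V.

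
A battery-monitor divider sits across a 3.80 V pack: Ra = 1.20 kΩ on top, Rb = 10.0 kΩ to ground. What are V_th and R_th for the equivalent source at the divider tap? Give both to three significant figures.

V_th is the open-circuit tap voltage: 3.80 × 10.0/(1.20 + 10.0) = 3.39 V.
With the supply zeroed, Ra and Rb appear in parallel from the tap: R_th = Ra‖Rb = (1.20 × 10.0)/11.20 = 1.07 kΩ.

V_th = 3.39 V, R_th = 1.07 kΩ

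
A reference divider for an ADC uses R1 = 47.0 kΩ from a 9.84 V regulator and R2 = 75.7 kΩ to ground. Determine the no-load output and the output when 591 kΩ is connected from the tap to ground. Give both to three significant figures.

Open-circuit: V = 9.84 × 75.7/(47.0 + 75.7) = 6.07 V.
With the load, R2 becomes R2‖R_L = 67.10 kΩ, so V = 9.84 × 67.10/114.1 = 5.79 V.

Unloaded: 6.07 V; loaded: 5.79 V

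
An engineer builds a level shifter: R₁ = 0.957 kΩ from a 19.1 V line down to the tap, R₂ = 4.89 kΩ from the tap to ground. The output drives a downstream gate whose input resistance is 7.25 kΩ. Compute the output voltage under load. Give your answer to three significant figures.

The load sits in parallel with R₂: R₂‖R_L = (4890 × 7250) / (4890 + 7250) = 2920 Ω.
V_out = 19.1 × 2920 / (957 + 2920) = 19.1 × 2920/3877 = 14.4 V.

V_out ≈ 14.4 V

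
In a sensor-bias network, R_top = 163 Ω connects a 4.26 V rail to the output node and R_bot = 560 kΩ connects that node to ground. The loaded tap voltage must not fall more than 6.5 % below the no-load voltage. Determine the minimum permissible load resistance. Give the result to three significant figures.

Output resistance R_th = R_top‖R_bot = (163 × 560000)/560200 = 163.0 Ω.
The fractional drop is R_th/(R_th + R_L); requiring this ≤ 0.0650 gives R_L ≥ R_th(1/0.0650 − 1) = 163.0 × 14.38 = 2.34 kΩ.

R_L(min) ≈ 2.34 kΩ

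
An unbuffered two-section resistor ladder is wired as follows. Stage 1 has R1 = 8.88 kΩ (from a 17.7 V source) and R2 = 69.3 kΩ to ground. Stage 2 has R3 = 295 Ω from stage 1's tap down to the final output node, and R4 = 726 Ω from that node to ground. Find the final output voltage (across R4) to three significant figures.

V_out ≈ 1.28 V

Stage 2 presents R3+R4 = 1021 Ω as a load on stage 1's tap.
Stage 1's lower leg becomes R2‖(R3+R4) = 1006 Ω, so V_mid = 17.7 × 1006/9886 = 1.801 V.
Stage 2 is itself unloaded: V_out = V_mid × R4/(R3+R4) = 1.801 × 726/1021 = 1.28 V.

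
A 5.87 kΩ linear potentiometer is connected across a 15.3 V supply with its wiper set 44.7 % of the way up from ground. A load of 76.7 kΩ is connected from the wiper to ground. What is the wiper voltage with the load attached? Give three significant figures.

The wiper splits the pot into (1−α)R = 3.246 kΩ above and αR = 2.624 kΩ below.
Lower section ‖ load = 2.537 kΩ.
V_wiper = 15.3 × 2.537/(3.246 + 2.537) = 6.71 V.

V ≈ 6.71 V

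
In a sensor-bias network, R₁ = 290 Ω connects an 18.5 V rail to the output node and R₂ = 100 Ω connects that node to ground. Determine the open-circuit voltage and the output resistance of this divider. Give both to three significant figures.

V_th = 4.74 V, R_th = 74.4 Ω

V_th is the open-circuit tap voltage: 18.5 × 100/(290 + 100) = 4.74 V.
With the supply zeroed, R₁ and R₂ appear in parallel from the tap: R_th = R₁‖R₂ = (290 × 100)/390.0 = 74.4 Ω.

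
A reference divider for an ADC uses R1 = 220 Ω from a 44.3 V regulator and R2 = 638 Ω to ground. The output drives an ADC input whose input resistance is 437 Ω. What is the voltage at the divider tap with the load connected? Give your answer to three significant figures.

The load sits in parallel with R2: R2‖R_L = (638 × 437) / (638 + 437) = 259.4 Ω.
V_out = 44.3 × 259.4 / (220 + 259.4) = 44.3 × 259.4/479.4 = 24.0 V.
(Unloaded it would have been 32.9 V.)

V_out ≈ 24.0 V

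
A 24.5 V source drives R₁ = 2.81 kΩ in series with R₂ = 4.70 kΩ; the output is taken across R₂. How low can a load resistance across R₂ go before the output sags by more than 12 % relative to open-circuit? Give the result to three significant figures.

Output resistance R_th = R₁‖R₂ = (2.81 × 4.70)/7.510 = 1.759 kΩ.
The fractional drop is R_th/(R_th + R_L); requiring this ≤ 0.120 gives R_L ≥ R_th(1/0.120 − 1) = 1.759 × 7.333 = 12.9 kΩ.

R_L(min) ≈ 12.9 kΩ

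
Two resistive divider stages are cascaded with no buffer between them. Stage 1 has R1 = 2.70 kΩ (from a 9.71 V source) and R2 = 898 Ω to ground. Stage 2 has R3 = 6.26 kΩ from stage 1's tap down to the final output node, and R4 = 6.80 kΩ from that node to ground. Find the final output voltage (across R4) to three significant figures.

V_out ≈ 1.20 V

Stage 2 presents R3+R4 = 13060 Ω as a load on stage 1's tap.
Stage 1's lower leg becomes R2‖(R3+R4) = 840.2 Ω, so V_mid = 9.71 × 840.2/3540 = 2.305 V.
Stage 2 is itself unloaded: V_out = V_mid × R4/(R3+R4) = 2.305 × 6800/13060 = 1.20 V.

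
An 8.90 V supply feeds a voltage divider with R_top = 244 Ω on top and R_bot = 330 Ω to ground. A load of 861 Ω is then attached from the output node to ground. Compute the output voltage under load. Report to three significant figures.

The load sits in parallel with R_bot: R_bot‖R_L = (330 × 861) / (330 + 861) = 238.6 Ω.
V_out = 8.90 × 238.6 / (244 + 238.6) = 8.90 × 238.6/482.6 = 4.40 V.

V_out ≈ 4.40 V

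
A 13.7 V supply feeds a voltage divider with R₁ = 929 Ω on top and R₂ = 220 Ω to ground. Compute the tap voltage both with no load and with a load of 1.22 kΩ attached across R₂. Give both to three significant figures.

Unloaded: 2.62 V; loaded: 2.29 V

Open-circuit: V = 13.7 × 220/(929 + 220) = 2.62 V.
With the load, R₂ becomes R₂‖R_L = 186.4 Ω, so V = 13.7 × 186.4/1115 = 2.29 V.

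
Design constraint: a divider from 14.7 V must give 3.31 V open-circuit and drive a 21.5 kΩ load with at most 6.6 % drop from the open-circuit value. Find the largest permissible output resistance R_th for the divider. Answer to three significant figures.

Loading drop = R_th/(R_th + R_L) ≤ 0.0660, so R_th ≤ R_L · ε/(1−ε) = 21.5 kΩ × 0.0660/0.9340 = 1.52 kΩ.

R_th ≤ 1.52 kΩ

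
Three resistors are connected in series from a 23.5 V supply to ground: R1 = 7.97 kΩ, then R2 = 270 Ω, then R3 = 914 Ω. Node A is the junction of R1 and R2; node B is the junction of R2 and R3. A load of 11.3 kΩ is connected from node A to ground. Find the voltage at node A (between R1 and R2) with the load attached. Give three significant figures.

V ≈ 2.79 V

Below node A the series string R2+R3 = 1184 Ω sits in parallel with the 11300 Ω load: 1072 Ω.
V_A = 23.5 × 1072/(7970 + 1072) = 2.79 V.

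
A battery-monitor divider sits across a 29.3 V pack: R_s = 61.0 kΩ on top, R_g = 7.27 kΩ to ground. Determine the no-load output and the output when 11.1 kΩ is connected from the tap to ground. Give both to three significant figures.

Unloaded: 3.12 V; loaded: 1.97 V

Open-circuit: V = 29.3 × 7.27/(61.0 + 7.27) = 3.12 V.
With the load, R_g becomes R_g‖R_L = 4.393 kΩ, so V = 29.3 × 4.393/65.39 = 1.97 V.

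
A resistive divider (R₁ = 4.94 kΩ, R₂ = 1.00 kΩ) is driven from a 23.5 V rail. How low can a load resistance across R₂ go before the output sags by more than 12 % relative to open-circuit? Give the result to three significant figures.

R_L(min) ≈ 6.10 kΩ

Output resistance R_th = R₁‖R₂ = (4940 × 1000)/5940 = 831.6 Ω.
The fractional drop is R_th/(R_th + R_L); requiring this ≤ 0.120 gives R_L ≥ R_th(1/0.120 − 1) = 831.6 × 7.333 = 6.10 kΩ.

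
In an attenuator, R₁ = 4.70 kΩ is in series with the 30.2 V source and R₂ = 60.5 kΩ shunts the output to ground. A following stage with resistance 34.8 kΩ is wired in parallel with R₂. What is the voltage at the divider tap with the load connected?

V_out ≈ 24.9 V

The load sits in parallel with R₂: R₂‖R_L = (60.5 × 34.8) / (60.5 + 34.8) = 22.09 kΩ.
V_out = 30.2 × 22.09 / (4.70 + 22.09) = 30.2 × 22.09/26.79 = 24.9 V.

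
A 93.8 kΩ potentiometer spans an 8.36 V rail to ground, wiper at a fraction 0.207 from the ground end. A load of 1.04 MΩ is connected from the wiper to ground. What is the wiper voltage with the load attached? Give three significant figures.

The wiper splits the pot into (1−α)R = 74.38 kΩ above and αR = 19.42 kΩ below.
Lower section ‖ load = 19.06 kΩ.
V_wiper = 8.36 × 19.06/(74.38 + 19.06) = 1.71 V.

V ≈ 1.71 V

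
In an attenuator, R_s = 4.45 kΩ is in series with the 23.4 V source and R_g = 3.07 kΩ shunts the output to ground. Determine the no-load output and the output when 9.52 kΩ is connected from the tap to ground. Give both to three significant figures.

Open-circuit: V = 23.4 × 3.07/(4.45 + 3.07) = 9.55 V.
With the load, R_g becomes R_g‖R_L = 2.321 kΩ, so V = 23.4 × 2.321/6.771 = 8.02 V.

Unloaded: 9.55 V; loaded: 8.02 V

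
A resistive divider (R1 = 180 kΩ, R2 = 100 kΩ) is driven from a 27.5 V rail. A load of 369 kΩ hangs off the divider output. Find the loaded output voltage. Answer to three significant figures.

V_out ≈ 8.36 V

The load sits in parallel with R2: R2‖R_L = (100 × 369) / (100 + 369) = 78.68 kΩ.
V_out = 27.5 × 78.68 / (180 + 78.68) = 27.5 × 78.68/258.7 = 8.36 V.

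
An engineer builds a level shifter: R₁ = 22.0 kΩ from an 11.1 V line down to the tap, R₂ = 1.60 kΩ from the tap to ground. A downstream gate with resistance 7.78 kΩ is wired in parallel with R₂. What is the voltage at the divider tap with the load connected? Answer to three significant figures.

The load sits in parallel with R₂: R₂‖R_L = (1.60 × 7.78) / (1.60 + 7.78) = 1.327 kΩ.
V_out = 11.1 × 1.327 / (22.0 + 1.327) = 11.1 × 1.327/23.33 = 0.631 V.

V_out ≈ 0.631 V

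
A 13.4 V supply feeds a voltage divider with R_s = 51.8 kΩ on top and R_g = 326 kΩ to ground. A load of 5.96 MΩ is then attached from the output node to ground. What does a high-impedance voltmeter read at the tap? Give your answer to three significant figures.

V_out ≈ 11.5 V

The load sits in parallel with R_g: R_g‖R_L = (326 × 5960) / (326 + 5960) = 309.1 kΩ.
V_out = 13.4 × 309.1 / (51.8 + 309.1) = 13.4 × 309.1/360.9 = 11.5 V.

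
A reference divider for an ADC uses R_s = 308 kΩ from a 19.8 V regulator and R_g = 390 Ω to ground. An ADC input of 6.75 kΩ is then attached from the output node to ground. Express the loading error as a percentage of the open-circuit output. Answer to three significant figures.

5.46 %

The divider's output (Thévenin) resistance is R_s‖R_g = 389.5 Ω.
Fractional drop under load = R_th/(R_th + R_L) = 389.5 / (389.5 + 6750) = 0.05456.
So the output falls by 5.46 %.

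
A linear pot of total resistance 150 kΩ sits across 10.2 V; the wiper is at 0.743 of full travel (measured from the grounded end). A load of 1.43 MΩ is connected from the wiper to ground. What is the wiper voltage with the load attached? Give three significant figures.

V ≈ 7.43 V

The wiper splits the pot into (1−α)R = 38.55 kΩ above and αR = 111.5 kΩ below.
Lower section ‖ load = 103.4 kΩ.
V_wiper = 10.2 × 103.4/(38.55 + 103.4) = 7.43 V.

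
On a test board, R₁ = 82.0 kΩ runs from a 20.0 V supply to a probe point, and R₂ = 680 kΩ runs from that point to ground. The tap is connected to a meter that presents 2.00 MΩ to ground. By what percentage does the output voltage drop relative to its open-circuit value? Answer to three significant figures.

The divider's output (Thévenin) resistance is R₁‖R₂ = 73.18 kΩ.
Fractional drop under load = R_th/(R_th + R_L) = 73.18 / (73.18 + 2000) = 0.03530.
So the output falls by 3.53 %.

3.53 %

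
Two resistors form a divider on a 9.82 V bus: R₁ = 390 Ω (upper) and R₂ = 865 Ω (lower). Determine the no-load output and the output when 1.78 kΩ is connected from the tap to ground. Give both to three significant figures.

Unloaded: 6.77 V; loaded: 5.88 V

Open-circuit: V = 9.82 × 865/(390 + 865) = 6.77 V.
With the load, R₂ becomes R₂‖R_L = 582.1 Ω, so V = 9.82 × 582.1/972.1 = 5.88 V.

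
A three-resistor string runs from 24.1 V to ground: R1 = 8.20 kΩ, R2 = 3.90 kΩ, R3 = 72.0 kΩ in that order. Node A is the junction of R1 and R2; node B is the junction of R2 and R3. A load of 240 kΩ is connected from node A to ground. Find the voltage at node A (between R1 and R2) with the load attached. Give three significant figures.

V ≈ 21.1 V

Below node A the series string R2+R3 = 75.90 kΩ sits in parallel with the 240 kΩ load: 57.66 kΩ.
V_A = 24.1 × 57.66/(8.20 + 57.66) = 21.1 V.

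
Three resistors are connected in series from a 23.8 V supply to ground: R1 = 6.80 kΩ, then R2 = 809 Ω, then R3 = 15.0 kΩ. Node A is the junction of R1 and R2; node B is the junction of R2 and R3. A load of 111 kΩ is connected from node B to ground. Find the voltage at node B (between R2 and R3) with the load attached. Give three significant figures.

At node B, R3 is in parallel with the load: R3‖R_L = 13210 Ω.
Below node A the resistance is R2 + (R3‖R_L) = 14020 Ω, so V_A = 23.8 × 14020/20820 = 16.03 V.
Then V_B = V_A × (R3‖R_L)/(R2 + R3‖R_L) = 16.03 × 13210/14020 = 15.1 V.

V ≈ 15.1 V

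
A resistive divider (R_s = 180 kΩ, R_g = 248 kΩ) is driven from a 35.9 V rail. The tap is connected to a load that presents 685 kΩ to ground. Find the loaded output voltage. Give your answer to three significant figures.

V_out ≈ 18.1 V

The load sits in parallel with R_g: R_g‖R_L = (248 × 685) / (248 + 685) = 182.1 kΩ.
V_out = 35.9 × 182.1 / (180 + 182.1) = 35.9 × 182.1/362.1 = 18.1 V.
(Unloaded it would have been 20.8 V.)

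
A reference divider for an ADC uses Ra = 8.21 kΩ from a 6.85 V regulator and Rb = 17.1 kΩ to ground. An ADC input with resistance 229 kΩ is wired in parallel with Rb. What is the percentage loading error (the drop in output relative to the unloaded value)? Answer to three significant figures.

2.36 %

The divider's output (Thévenin) resistance is Ra‖Rb = 5.547 kΩ.
Fractional drop under load = R_th/(R_th + R_L) = 5.547 / (5.547 + 229) = 0.02365.
So the output falls by 2.36 %.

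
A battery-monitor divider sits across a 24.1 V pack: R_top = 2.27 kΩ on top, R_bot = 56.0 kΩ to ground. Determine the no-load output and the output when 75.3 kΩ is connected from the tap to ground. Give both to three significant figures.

Unloaded: 23.2 V; loaded: 22.5 V

Open-circuit: V = 24.1 × 56.0/(2.27 + 56.0) = 23.2 V.
With the load, R_bot becomes R_bot‖R_L = 32.12 kΩ, so V = 24.1 × 32.12/34.39 = 22.5 V.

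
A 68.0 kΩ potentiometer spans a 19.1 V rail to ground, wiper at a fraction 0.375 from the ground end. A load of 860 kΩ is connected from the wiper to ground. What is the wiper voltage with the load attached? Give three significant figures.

V ≈ 7.03 V

The wiper splits the pot into (1−α)R = 42.50 kΩ above and αR = 25.50 kΩ below.
Lower section ‖ load = 24.77 kΩ.
V_wiper = 19.1 × 24.77/(42.50 + 24.77) = 7.03 V.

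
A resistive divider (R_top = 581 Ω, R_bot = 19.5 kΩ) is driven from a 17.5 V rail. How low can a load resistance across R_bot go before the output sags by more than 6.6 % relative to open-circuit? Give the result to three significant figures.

R_L(min) ≈ 7.98 kΩ

Output resistance R_th = R_top‖R_bot = (581 × 19500)/20080 = 564.2 Ω.
The fractional drop is R_th/(R_th + R_L); requiring this ≤ 0.0660 gives R_L ≥ R_th(1/0.0660 − 1) = 564.2 × 14.15 = 7.98 kΩ.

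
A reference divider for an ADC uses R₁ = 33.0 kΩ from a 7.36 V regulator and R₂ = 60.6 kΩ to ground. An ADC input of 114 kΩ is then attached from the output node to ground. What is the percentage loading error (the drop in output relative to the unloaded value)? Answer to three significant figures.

The divider's output (Thévenin) resistance is R₁‖R₂ = 21.37 kΩ.
Fractional drop under load = R_th/(R_th + R_L) = 21.37 / (21.37 + 114) = 0.1578.
So the output falls by 15.8 %.

15.8 %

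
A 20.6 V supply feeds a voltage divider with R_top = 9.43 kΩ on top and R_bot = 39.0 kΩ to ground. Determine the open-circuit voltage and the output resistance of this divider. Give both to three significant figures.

V_th is the open-circuit tap voltage: 20.6 × 39.0/(9.43 + 39.0) = 16.6 V.
With the supply zeroed, R_top and R_bot appear in parallel from the tap: R_th = R_top‖R_bot = (9.43 × 39.0)/48.43 = 7.59 kΩ.

V_th = 16.6 V, R_th = 7.59 kΩ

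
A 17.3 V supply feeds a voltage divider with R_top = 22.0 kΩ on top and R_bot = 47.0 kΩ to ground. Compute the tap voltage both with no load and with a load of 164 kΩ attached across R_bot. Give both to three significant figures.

Unloaded: 11.8 V; loaded: 10.8 V

Open-circuit: V = 17.3 × 47.0/(22.0 + 47.0) = 11.8 V.
With the load, R_bot becomes R_bot‖R_L = 36.53 kΩ, so V = 17.3 × 36.53/58.53 = 10.8 V.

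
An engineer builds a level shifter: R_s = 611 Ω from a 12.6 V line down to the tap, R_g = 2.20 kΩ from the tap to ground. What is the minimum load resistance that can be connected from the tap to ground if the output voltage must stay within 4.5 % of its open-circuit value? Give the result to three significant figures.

R_L(min) ≈ 10.1 kΩ

Output resistance R_th = R_s‖R_g = (611 × 2200)/2811 = 478.2 Ω.
The fractional drop is R_th/(R_th + R_L); requiring this ≤ 0.0450 gives R_L ≥ R_th(1/0.0450 − 1) = 478.2 × 21.22 = 10.1 kΩ.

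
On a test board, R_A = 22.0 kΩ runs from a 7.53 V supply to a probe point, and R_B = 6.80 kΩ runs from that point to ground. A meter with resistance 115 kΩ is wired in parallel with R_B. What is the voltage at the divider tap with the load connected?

The load sits in parallel with R_B: R_B‖R_L = (6.80 × 115) / (6.80 + 115) = 6.420 kΩ.
V_out = 7.53 × 6.420 / (22.0 + 6.420) = 7.53 × 6.420/28.42 = 1.70 V.

V_out ≈ 1.70 V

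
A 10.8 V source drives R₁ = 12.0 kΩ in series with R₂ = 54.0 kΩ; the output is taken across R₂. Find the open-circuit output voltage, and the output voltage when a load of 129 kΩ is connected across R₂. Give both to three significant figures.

Unloaded: 8.84 V; loaded: 8.21 V

Open-circuit: V = 10.8 × 54.0/(12.0 + 54.0) = 8.84 V.
With the load, R₂ becomes R₂‖R_L = 38.07 kΩ, so V = 10.8 × 38.07/50.07 = 8.21 V.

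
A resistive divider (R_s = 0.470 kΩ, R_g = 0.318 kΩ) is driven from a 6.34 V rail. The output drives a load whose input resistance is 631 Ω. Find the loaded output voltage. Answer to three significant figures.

The load sits in parallel with R_g: R_g‖R_L = (318 × 631) / (318 + 631) = 211.4 Ω.
V_out = 6.34 × 211.4 / (470 + 211.4) = 6.34 × 211.4/681.4 = 1.97 V.

V_out ≈ 1.97 V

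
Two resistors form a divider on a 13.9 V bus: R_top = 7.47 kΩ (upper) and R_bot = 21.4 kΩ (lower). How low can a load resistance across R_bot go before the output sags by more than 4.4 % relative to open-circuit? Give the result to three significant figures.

Output resistance R_th = R_top‖R_bot = (7.47 × 21.4)/28.87 = 5.537 kΩ.
The fractional drop is R_th/(R_th + R_L); requiring this ≤ 0.0440 gives R_L ≥ R_th(1/0.0440 − 1) = 5.537 × 21.73 = 120 kΩ.

R_L(min) ≈ 120 kΩ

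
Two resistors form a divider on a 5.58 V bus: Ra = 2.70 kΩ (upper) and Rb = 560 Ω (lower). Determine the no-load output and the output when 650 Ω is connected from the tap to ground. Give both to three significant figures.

Unloaded: 0.959 V; loaded: 0.559 V

Open-circuit: V = 5.58 × 560/(2700 + 560) = 0.959 V.
With the load, Rb becomes Rb‖R_L = 300.8 Ω, so V = 5.58 × 300.8/3001 = 0.559 V.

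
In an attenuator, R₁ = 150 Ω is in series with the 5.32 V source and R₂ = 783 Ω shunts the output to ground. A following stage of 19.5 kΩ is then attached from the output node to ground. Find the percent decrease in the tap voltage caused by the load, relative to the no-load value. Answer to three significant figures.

The divider's output (Thévenin) resistance is R₁‖R₂ = 125.9 Ω.
Fractional drop under load = R_th/(R_th + R_L) = 125.9 / (125.9 + 19500) = 0.006414.
So the output falls by 0.641 %.

0.641 %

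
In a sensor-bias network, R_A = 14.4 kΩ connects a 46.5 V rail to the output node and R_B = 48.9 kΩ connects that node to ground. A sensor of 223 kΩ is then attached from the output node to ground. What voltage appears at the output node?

The load sits in parallel with R_B: R_B‖R_L = (48.9 × 223) / (48.9 + 223) = 40.11 kΩ.
V_out = 46.5 × 40.11 / (14.4 + 40.11) = 46.5 × 40.11/54.51 = 34.2 V.
(Unloaded it would have been 35.9 V.)

V_out ≈ 34.2 V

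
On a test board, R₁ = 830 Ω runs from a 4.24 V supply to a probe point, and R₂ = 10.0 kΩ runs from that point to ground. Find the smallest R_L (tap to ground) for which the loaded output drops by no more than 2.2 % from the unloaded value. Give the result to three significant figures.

Output resistance R_th = R₁‖R₂ = (830 × 10000)/10830 = 766.4 Ω.
The fractional drop is R_th/(R_th + R_L); requiring this ≤ 0.0220 gives R_L ≥ R_th(1/0.0220 − 1) = 766.4 × 44.45 = 34.1 kΩ.

R_L(min) ≈ 34.1 kΩ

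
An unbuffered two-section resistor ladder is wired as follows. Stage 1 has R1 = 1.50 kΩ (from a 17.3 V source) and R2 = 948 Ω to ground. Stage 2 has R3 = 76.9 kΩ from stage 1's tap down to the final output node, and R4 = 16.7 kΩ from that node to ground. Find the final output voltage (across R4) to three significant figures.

Stage 2 presents R3+R4 = 93600 Ω as a load on stage 1's tap.
Stage 1's lower leg becomes R2‖(R3+R4) = 938.5 Ω, so V_mid = 17.3 × 938.5/2438 = 6.658 V.
Stage 2 is itself unloaded: V_out = V_mid × R4/(R3+R4) = 6.658 × 16700/93600 = 1.19 V.

V_out ≈ 1.19 V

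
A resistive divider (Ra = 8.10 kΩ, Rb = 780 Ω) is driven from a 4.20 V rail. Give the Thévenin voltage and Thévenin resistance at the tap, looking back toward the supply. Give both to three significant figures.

V_th is the open-circuit tap voltage: 4.20 × 780/(8100 + 780) = 0.369 V.
With the supply zeroed, Ra and Rb appear in parallel from the tap: R_th = Ra‖Rb = (8100 × 780)/8880 = 711 Ω.

V_th = 0.369 V, R_th = 711 Ω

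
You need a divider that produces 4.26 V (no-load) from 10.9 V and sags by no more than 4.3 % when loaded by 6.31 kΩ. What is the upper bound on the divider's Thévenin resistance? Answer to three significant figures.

R_th ≤ 284 Ω

Loading drop = R_th/(R_th + R_L) ≤ 0.0430, so R_th ≤ R_L · ε/(1−ε) = 6.31 kΩ × 0.0430/0.9570 = 284 Ω.
(Any R1, R2 with R2/(R1+R2) = 0.391 and R1‖R2 ≤ 284 Ω will meet the spec.)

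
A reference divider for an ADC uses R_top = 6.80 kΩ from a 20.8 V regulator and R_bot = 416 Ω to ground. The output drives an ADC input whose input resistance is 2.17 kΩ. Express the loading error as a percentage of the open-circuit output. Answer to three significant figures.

Unloaded V = 20.8 × 416/7216 = 1.199 V.
Loaded: R_bot‖R_L = 349.1 Ω, giving V = 20.8 × 349.1/7149 = 1.016 V.
Drop = (1.199 − 1.016) / 1.199 = 15.3 %.

15.3 %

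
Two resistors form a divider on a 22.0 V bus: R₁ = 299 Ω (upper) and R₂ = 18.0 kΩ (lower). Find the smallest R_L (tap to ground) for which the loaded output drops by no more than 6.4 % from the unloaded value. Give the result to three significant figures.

Output resistance R_th = R₁‖R₂ = (299 × 18000)/18300 = 294.1 Ω.
The fractional drop is R_th/(R_th + R_L); requiring this ≤ 0.0640 gives R_L ≥ R_th(1/0.0640 − 1) = 294.1 × 14.62 = 4.30 kΩ.

R_L(min) ≈ 4.30 kΩ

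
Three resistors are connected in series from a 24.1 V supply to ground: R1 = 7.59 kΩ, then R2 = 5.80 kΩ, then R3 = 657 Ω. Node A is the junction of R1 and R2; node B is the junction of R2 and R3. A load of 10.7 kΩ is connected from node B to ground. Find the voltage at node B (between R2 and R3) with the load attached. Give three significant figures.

At node B, R3 is in parallel with the load: R3‖R_L = 619.0 Ω.
Below node A the resistance is R2 + (R3‖R_L) = 6419 Ω, so V_A = 24.1 × 6419/14010 = 11.04 V.
Then V_B = V_A × (R3‖R_L)/(R2 + R3‖R_L) = 11.04 × 619.0/6419 = 1.06 V.

V ≈ 1.06 V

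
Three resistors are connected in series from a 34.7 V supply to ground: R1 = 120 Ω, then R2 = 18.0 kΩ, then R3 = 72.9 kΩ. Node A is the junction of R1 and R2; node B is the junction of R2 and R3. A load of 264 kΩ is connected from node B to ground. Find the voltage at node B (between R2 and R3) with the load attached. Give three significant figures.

At node B, R3 is in parallel with the load: R3‖R_L = 57130 Ω.
Below node A the resistance is R2 + (R3‖R_L) = 75130 Ω, so V_A = 34.7 × 75130/75250 = 34.64 V.
Then V_B = V_A × (R3‖R_L)/(R2 + R3‖R_L) = 34.64 × 57130/75130 = 26.3 V.

V ≈ 26.3 V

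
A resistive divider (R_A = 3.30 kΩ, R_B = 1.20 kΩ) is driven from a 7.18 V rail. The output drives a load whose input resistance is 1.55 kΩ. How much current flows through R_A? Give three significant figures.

I ≈ 1.81 mA

R_B‖R_L = 0.6764 kΩ, so the source sees R_A + R_B‖R_L = 3.976 kΩ.
I = 7.18 V / 3.976 kΩ = 1.81 mA.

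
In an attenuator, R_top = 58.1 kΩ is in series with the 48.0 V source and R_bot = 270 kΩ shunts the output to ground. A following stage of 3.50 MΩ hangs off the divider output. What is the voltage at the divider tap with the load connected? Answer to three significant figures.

V_out ≈ 39.0 V

The load sits in parallel with R_bot: R_bot‖R_L = (270 × 3500) / (270 + 3500) = 250.7 kΩ.
V_out = 48.0 × 250.7 / (58.1 + 250.7) = 48.0 × 250.7/308.8 = 39.0 V.
(Unloaded it would have been 39.5 V.)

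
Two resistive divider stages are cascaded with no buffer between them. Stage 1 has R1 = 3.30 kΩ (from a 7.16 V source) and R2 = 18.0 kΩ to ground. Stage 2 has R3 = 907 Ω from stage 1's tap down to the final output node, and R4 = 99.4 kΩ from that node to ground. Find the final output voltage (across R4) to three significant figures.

V_out ≈ 5.83 V

Stage 2 presents R3+R4 = 100300 Ω as a load on stage 1's tap.
Stage 1's lower leg becomes R2‖(R3+R4) = 15260 Ω, so V_mid = 7.16 × 15260/18560 = 5.887 V.
Stage 2 is itself unloaded: V_out = V_mid × R4/(R3+R4) = 5.887 × 99400/100300 = 5.83 V.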